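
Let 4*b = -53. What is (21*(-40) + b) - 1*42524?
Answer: -173509/4 ≈ -43377.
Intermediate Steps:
b = -53/4 (b = (¼)*(-53) = -53/4 ≈ -13.250)
(21*(-40) + b) - 1*42524 = (21*(-40) - 53/4) - 1*42524 = (-840 - 53/4) - 42524 = -3413/4 - 42524 = -173509/4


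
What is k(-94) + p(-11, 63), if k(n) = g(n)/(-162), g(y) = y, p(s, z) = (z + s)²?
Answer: 219071/81 ≈ 2704.6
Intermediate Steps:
p(s, z) = (s + z)²
k(n) = -n/162 (k(n) = n/(-162) = n*(-1/162) = -n/162)
k(-94) + p(-11, 63) = -1/162*(-94) + (-11 + 63)² = 47/81 + 52² = 47/81 + 2704 = 219071/81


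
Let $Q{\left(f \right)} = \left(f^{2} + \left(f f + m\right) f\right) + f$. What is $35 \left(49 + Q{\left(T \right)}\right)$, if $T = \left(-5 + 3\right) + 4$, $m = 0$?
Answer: $2205$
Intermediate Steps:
$T = 2$ ($T = -2 + 4 = 2$)
$Q{\left(f \right)} = f + f^{2} + f^{3}$ ($Q{\left(f \right)} = \left(f^{2} + \left(f f + 0\right) f\right) + f = \left(f^{2} + \left(f^{2} + 0\right) f\right) + f = \left(f^{2} + f^{2} f\right) + f = \left(f^{2} + f^{3}\right) + f = f + f^{2} + f^{3}$)
$35 \left(49 + Q{\left(T \right)}\right) = 35 \left(49 + 2 \left(1 + 2 + 2^{2}\right)\right) = 35 \left(49 + 2 \left(1 + 2 + 4\right)\right) = 35 \left(49 + 2 \cdot 7\right) = 35 \left(49 + 14\right) = 35 \cdot 63 = 2205$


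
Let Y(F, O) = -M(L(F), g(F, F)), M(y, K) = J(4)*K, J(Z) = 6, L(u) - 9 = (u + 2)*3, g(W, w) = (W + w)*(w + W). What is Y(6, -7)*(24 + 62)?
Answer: -74304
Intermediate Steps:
g(W, w) = (W + w)**2 (g(W, w) = (W + w)*(W + w) = (W + w)**2)
L(u) = 15 + 3*u (L(u) = 9 + (u + 2)*3 = 9 + (2 + u)*3 = 9 + (6 + 3*u) = 15 + 3*u)
M(y, K) = 6*K
Y(F, O) = -24*F**2 (Y(F, O) = -6*(F + F)**2 = -6*(2*F)**2 = -6*4*F**2 = -24*F**2)
Y(6, -7)*(24 + 62) = (-24*6**2)*(24 + 62) = -24*36*86 = -864*86 = -74304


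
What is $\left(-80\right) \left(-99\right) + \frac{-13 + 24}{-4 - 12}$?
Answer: $\frac{126709}{16} \approx 7919.3$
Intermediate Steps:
$\left(-80\right) \left(-99\right) + \frac{-13 + 24}{-4 - 12} = 7920 + \frac{11}{-16} = 7920 + 11 \left(- \frac{1}{16}\right) = 7920 - \frac{11}{16} = \frac{126709}{16}$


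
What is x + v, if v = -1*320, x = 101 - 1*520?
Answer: -739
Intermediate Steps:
x = -419 (x = 101 - 520 = -419)
v = -320
x + v = -419 - 320 = -739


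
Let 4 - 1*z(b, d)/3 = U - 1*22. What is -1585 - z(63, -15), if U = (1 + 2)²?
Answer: -1636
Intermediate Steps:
U = 9 (U = 3² = 9)
z(b, d) = 51 (z(b, d) = 12 - 3*(9 - 1*22) = 12 - 3*(9 - 22) = 12 - 3*(-13) = 12 + 39 = 51)
-1585 - z(63, -15) = -1585 - 1*51 = -1585 - 51 = -1636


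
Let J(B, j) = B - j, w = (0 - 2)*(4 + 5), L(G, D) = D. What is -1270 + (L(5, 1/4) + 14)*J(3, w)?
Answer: -3883/4 ≈ -970.75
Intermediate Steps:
w = -18 (w = -2*9 = -18)
-1270 + (L(5, 1/4) + 14)*J(3, w) = -1270 + (1/4 + 14)*(3 - 1*(-18)) = -1270 + (1*(¼) + 14)*(3 + 18) = -1270 + (¼ + 14)*21 = -1270 + (57/4)*21 = -1270 + 1197/4 = -3883/4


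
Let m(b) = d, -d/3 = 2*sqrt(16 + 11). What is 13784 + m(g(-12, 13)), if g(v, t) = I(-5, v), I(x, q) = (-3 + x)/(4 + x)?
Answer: 13784 - 18*sqrt(3) ≈ 13753.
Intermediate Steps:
I(x, q) = (-3 + x)/(4 + x)
d = -18*sqrt(3) (d = -6*sqrt(16 + 11) = -6*sqrt(27) = -6*3*sqrt(3) = -18*sqrt(3) ≈ -31.177)
g(v, t) = 8 (g(v, t) = (-3 - 5)/(4 - 5) = -8/(-1) = -1*(-8) = 8)
m(b) = -18*sqrt(3)
13784 + m(g(-12, 13)) = 13784 - 18*sqrt(3)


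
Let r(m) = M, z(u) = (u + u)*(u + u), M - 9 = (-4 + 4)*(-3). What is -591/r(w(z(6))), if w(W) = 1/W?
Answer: -197/3 ≈ -65.667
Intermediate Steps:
M = 9 (M = 9 + (-4 + 4)*(-3) = 9 + 0*(-3) = 9 + 0 = 9)
z(u) = 4*u**2 (z(u) = (2*u)*(2*u) = 4*u**2)
r(m) = 9
-591/r(w(z(6))) = -591/9 = -591*1/9 = -197/3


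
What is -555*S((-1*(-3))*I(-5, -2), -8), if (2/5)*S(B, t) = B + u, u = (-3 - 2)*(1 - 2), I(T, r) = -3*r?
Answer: -63825/2 ≈ -31913.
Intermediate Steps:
u = 5 (u = -5*(-1) = 5)
S(B, t) = 25/2 + 5*B/2 (S(B, t) = 5*(B + 5)/2 = 5*(5 + B)/2 = 25/2 + 5*B/2)
-555*S((-1*(-3))*I(-5, -2), -8) = -555*(25/2 + 5*((-1*(-3))*(-3*(-2)))/2) = -555*(25/2 + 5*(3*6)/2) = -555*(25/2 + (5/2)*18) = -555*(25/2 + 45) = -555*115/2 = -63825/2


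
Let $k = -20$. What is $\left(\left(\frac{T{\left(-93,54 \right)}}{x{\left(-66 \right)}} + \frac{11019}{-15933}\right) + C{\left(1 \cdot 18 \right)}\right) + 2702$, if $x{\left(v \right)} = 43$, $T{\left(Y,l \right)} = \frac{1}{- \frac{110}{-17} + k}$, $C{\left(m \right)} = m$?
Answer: $\frac{142833732543}{52525790} \approx 2719.3$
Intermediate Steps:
$T{\left(Y,l \right)} = - \frac{17}{230}$ ($T{\left(Y,l \right)} = \frac{1}{- \frac{110}{-17} - 20} = \frac{1}{\left(-110\right) \left(- \frac{1}{17}\right) - 20} = \frac{1}{\frac{110}{17} - 20} = \frac{1}{- \frac{230}{17}} = - \frac{17}{230}$)
$\left(\left(\frac{T{\left(-93,54 \right)}}{x{\left(-66 \right)}} + \frac{11019}{-15933}\right) + C{\left(1 \cdot 18 \right)}\right) + 2702 = \left(\left(- \frac{17}{230 \cdot 43} + \frac{11019}{-15933}\right) + 1 \cdot 18\right) + 2702 = \left(\left(\left(- \frac{17}{230}\right) \frac{1}{43} + 11019 \left(- \frac{1}{15933}\right)\right) + 18\right) + 2702 = \left(\left(- \frac{17}{9890} - \frac{3673}{5311}\right) + 18\right) + 2702 = \left(- \frac{36416257}{52525790} + 18\right) + 2702 = \frac{909047963}{52525790} + 2702 = \frac{142833732543}{52525790}$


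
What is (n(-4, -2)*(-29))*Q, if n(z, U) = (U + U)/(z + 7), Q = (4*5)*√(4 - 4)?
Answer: 0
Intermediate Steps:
Q = 0 (Q = 20*√0 = 20*0 = 0)
n(z, U) = 2*U/(7 + z) (n(z, U) = (2*U)/(7 + z) = 2*U/(7 + z))
(n(-4, -2)*(-29))*Q = ((2*(-2)/(7 - 4))*(-29))*0 = ((2*(-2)/3)*(-29))*0 = ((2*(-2)*(⅓))*(-29))*0 = -4/3*(-29)*0 = (116/3)*0 = 0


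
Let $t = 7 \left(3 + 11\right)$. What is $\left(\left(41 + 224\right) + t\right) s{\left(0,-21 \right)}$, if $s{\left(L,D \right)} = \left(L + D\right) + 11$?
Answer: $-3630$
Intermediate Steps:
$s{\left(L,D \right)} = 11 + D + L$ ($s{\left(L,D \right)} = \left(D + L\right) + 11 = 11 + D + L$)
$t = 98$ ($t = 7 \cdot 14 = 98$)
$\left(\left(41 + 224\right) + t\right) s{\left(0,-21 \right)} = \left(\left(41 + 224\right) + 98\right) \left(11 - 21 + 0\right) = \left(265 + 98\right) \left(-10\right) = 363 \left(-10\right) = -3630$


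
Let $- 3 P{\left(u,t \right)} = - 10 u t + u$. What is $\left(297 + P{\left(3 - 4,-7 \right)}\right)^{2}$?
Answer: $\frac{925444}{9} \approx 1.0283 \cdot 10^{5}$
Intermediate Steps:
$P{\left(u,t \right)} = - \frac{u}{3} + \frac{10 t u}{3}$ ($P{\left(u,t \right)} = - \frac{- 10 u t + u}{3} = - \frac{- 10 t u + u}{3} = - \frac{u - 10 t u}{3} = - \frac{u}{3} + \frac{10 t u}{3}$)
$\left(297 + P{\left(3 - 4,-7 \right)}\right)^{2} = \left(297 + \frac{\left(3 - 4\right) \left(-1 + 10 \left(-7\right)\right)}{3}\right)^{2} = \left(297 + \frac{1}{3} \left(-1\right) \left(-1 - 70\right)\right)^{2} = \left(297 + \frac{1}{3} \left(-1\right) \left(-71\right)\right)^{2} = \left(297 + \frac{71}{3}\right)^{2} = \left(\frac{962}{3}\right)^{2} = \frac{925444}{9}$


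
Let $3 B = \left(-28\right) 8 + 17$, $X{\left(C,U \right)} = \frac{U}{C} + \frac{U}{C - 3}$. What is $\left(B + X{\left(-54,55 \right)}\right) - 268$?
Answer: $- \frac{347797}{1026} \approx -338.98$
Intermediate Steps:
$X{\left(C,U \right)} = \frac{U}{C} + \frac{U}{-3 + C}$
$B = -69$ ($B = \frac{\left(-28\right) 8 + 17}{3} = \frac{-224 + 17}{3} = \frac{1}{3} \left(-207\right) = -69$)
$\left(B + X{\left(-54,55 \right)}\right) - 268 = \left(-69 + \frac{55 \left(-3 + 2 \left(-54\right)\right)}{\left(-54\right) \left(-3 - 54\right)}\right) - 268 = \left(-69 + 55 \left(- \frac{1}{54}\right) \frac{1}{-57} \left(-3 - 108\right)\right) - 268 = \left(-69 + 55 \left(- \frac{1}{54}\right) \left(- \frac{1}{57}\right) \left(-111\right)\right) - 268 = \left(-69 - \frac{2035}{1026}\right) - 268 = - \frac{72829}{1026} - 268 = - \frac{347797}{1026}$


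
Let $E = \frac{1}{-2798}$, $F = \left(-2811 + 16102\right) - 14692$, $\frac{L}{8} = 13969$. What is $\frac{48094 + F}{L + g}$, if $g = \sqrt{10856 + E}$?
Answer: $\frac{14600065108528}{34942819217105} - \frac{46693 \sqrt{84989493426}}{34942819217105} \approx 0.41744$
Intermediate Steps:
$L = 111752$ ($L = 8 \cdot 13969 = 111752$)
$F = -1401$ ($F = 13291 - 14692 = -1401$)
$E = - \frac{1}{2798} \approx -0.0003574$
$g = \frac{\sqrt{84989493426}}{2798}$ ($g = \sqrt{10856 - \frac{1}{2798}} = \sqrt{\frac{30375087}{2798}} = \frac{\sqrt{84989493426}}{2798} \approx 104.19$)
$\frac{48094 + F}{L + g} = \frac{48094 - 1401}{111752 + \frac{\sqrt{84989493426}}{2798}} = \frac{46693}{111752 + \frac{\sqrt{84989493426}}{2798}}$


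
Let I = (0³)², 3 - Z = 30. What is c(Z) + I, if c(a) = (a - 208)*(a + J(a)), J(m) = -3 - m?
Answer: 705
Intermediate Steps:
Z = -27 (Z = 3 - 1*30 = 3 - 30 = -27)
c(a) = 624 - 3*a (c(a) = (a - 208)*(a + (-3 - a)) = (-208 + a)*(-3) = 624 - 3*a)
I = 0 (I = 0² = 0)
c(Z) + I = (624 - 3*(-27)) + 0 = (624 + 81) + 0 = 705 + 0 = 705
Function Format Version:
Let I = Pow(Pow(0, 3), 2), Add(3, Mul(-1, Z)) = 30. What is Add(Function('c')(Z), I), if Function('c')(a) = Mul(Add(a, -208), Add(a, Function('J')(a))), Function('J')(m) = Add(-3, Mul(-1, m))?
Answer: 705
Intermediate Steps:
Z = -27 (Z = Add(3, Mul(-1, 30)) = Add(3, -30) = -27)
Function('c')(a) = Add(624, Mul(-3, a)) (Function('c')(a) = Mul(Add(a, -208), Add(a, Add(-3, Mul(-1, a)))) = Mul(Add(-208, a), -3) = Add(624, Mul(-3, a)))
I = 0 (I = Pow(0, 2) = 0)
Add(Function('c')(Z), I) = Add(Add(624, Mul(-3, -27)), 0) = Add(Add(624, 81), 0) = Add(705, 0) = 705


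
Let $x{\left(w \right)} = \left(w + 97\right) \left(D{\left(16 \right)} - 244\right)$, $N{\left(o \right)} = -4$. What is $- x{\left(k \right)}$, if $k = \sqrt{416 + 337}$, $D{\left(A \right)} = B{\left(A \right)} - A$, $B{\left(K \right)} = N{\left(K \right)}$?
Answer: $25608 + 264 \sqrt{753} \approx 32852.0$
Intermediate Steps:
$B{\left(K \right)} = -4$
$D{\left(A \right)} = -4 - A$
$k = \sqrt{753} \approx 27.441$
$x{\left(w \right)} = -25608 - 264 w$ ($x{\left(w \right)} = \left(w + 97\right) \left(\left(-4 - 16\right) - 244\right) = \left(97 + w\right) \left(\left(-4 - 16\right) - 244\right) = \left(97 + w\right) \left(-20 - 244\right) = \left(97 + w\right) \left(-264\right) = -25608 - 264 w$)
$- x{\left(k \right)} = - (-25608 - 264 \sqrt{753}) = 25608 + 264 \sqrt{753}$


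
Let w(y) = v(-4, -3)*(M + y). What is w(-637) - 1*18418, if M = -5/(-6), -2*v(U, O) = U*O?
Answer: -14601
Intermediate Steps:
v(U, O) = -O*U/2 (v(U, O) = -U*O/2 = -O*U/2)
M = ⅚ (M = -5*(-⅙) = ⅚ ≈ 0.83333)
w(y) = -5 - 6*y (w(y) = (-½*(-3)*(-4))*(⅚ + y) = -6*(⅚ + y) = -5 - 6*y)
w(-637) - 1*18418 = (-5 - 6*(-637)) - 1*18418 = (-5 + 3822) - 18418 = 3817 - 18418 = -14601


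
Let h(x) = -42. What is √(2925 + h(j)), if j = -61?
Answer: 31*√3 ≈ 53.694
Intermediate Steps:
√(2925 + h(j)) = √(2925 - 42) = √2883 = 31*√3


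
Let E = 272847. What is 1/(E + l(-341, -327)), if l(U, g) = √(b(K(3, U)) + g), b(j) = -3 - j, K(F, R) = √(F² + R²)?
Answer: 1/(272847 + I*√(330 + √116290)) ≈ 3.6651e-6 - 3.5e-10*I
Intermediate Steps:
l(U, g) = √(-3 + g - √(9 + U²)) (l(U, g) = √((-3 - √(3² + U²)) + g) = √((-3 - √(9 + U²)) + g) = √(-3 + g - √(9 + U²)))
1/(E + l(-341, -327)) = 1/(272847 + √(-3 - 327 - √(9 + (-341)²))) = 1/(272847 + √(-3 - 327 - √(9 + 116281))) = 1/(272847 + √(-3 - 327 - √116290)) = 1/(272847 + √(-330 - √116290))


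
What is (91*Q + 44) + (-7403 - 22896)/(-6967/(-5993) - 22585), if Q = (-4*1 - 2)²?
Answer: 449526776067/135344938 ≈ 3321.3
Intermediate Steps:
Q = 36 (Q = (-4 - 2)² = (-6)² = 36)
(91*Q + 44) + (-7403 - 22896)/(-6967/(-5993) - 22585) = (91*36 + 44) + (-7403 - 22896)/(-6967/(-5993) - 22585) = (3276 + 44) - 30299/(-6967*(-1/5993) - 22585) = 3320 - 30299/(6967/5993 - 22585) = 3320 - 30299/(-135344938/5993) = 3320 - 30299*(-5993/135344938) = 3320 + 181581907/135344938 = 449526776067/135344938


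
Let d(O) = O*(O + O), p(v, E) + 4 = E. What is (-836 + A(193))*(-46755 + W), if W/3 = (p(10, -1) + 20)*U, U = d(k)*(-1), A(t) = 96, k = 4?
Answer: 35664300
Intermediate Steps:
p(v, E) = -4 + E
d(O) = 2*O² (d(O) = O*(2*O) = 2*O²)
U = -32 (U = (2*4²)*(-1) = (2*16)*(-1) = 32*(-1) = -32)
W = -1440 (W = 3*(((-4 - 1) + 20)*(-32)) = 3*((-5 + 20)*(-32)) = 3*(15*(-32)) = 3*(-480) = -1440)
(-836 + A(193))*(-46755 + W) = (-836 + 96)*(-46755 - 1440) = -740*(-48195) = 35664300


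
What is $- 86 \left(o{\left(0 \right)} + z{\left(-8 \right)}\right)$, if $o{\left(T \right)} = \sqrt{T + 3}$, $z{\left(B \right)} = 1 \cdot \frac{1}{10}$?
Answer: $- \frac{43}{5} - 86 \sqrt{3} \approx -157.56$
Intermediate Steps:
$z{\left(B \right)} = \frac{1}{10}$ ($z{\left(B \right)} = 1 \cdot \frac{1}{10} = \frac{1}{10}$)
$o{\left(T \right)} = \sqrt{3 + T}$
$- 86 \left(o{\left(0 \right)} + z{\left(-8 \right)}\right) = - 86 \left(\sqrt{3 + 0} + \frac{1}{10}\right) = - 86 \left(\sqrt{3} + \frac{1}{10}\right) = - 86 \left(\frac{1}{10} + \sqrt{3}\right) = - \frac{43}{5} - 86 \sqrt{3}$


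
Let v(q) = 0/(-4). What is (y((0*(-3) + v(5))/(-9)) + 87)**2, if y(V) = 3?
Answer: 8100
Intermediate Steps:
v(q) = 0 (v(q) = 0*(-1/4) = 0)
(y((0*(-3) + v(5))/(-9)) + 87)**2 = (3 + 87)**2 = 90**2 = 8100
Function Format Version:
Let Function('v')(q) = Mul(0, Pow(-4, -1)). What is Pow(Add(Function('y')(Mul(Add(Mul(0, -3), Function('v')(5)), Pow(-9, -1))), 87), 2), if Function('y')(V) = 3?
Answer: 8100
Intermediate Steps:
Function('v')(q) = 0 (Function('v')(q) = Mul(0, Rational(-1, 4)) = 0)
Pow(Add(Function('y')(Mul(Add(Mul(0, -3), Function('v')(5)), Pow(-9, -1))), 87), 2) = Pow(Add(3, 87), 2) = Pow(90, 2) = 8100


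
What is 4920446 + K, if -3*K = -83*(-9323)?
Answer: 13987529/3 ≈ 4.6625e+6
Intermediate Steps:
K = -773809/3 (K = -(-83)*(-9323)/3 = -⅓*773809 = -773809/3 ≈ -2.5794e+5)
4920446 + K = 4920446 - 773809/3 = 13987529/3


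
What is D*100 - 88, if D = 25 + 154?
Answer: 17812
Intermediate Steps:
D = 179
D*100 - 88 = 179*100 - 88 = 17900 - 88 = 17812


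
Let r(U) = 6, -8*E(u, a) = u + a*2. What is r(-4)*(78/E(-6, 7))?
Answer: -468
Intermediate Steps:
E(u, a) = -a/4 - u/8 (E(u, a) = -(u + a*2)/8 = -(u + 2*a)/8 = -a/4 - u/8)
r(-4)*(78/E(-6, 7)) = 6*(78/(-¼*7 - ⅛*(-6))) = 6*(78/(-7/4 + ¾)) = 6*(78/(-1)) = 6*(78*(-1)) = 6*(-78) = -468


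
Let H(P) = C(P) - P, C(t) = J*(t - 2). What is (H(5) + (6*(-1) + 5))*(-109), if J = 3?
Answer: -327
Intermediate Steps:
C(t) = -6 + 3*t (C(t) = 3*(t - 2) = 3*(-2 + t) = -6 + 3*t)
H(P) = -6 + 2*P (H(P) = (-6 + 3*P) - P = -6 + 2*P)
(H(5) + (6*(-1) + 5))*(-109) = ((-6 + 2*5) + (6*(-1) + 5))*(-109) = ((-6 + 10) + (-6 + 5))*(-109) = (4 - 1)*(-109) = 3*(-109) = -327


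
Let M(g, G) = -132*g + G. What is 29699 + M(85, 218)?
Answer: 18697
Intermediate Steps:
M(g, G) = G - 132*g
29699 + M(85, 218) = 29699 + (218 - 132*85) = 29699 + (218 - 11220) = 29699 - 11002 = 18697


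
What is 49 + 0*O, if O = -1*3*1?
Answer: 49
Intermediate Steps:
O = -3 (O = -3*1 = -3)
49 + 0*O = 49 + 0*(-3) = 49 + 0 = 49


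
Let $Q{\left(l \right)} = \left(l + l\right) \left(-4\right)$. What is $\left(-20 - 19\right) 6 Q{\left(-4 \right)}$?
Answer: $-7488$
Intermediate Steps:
$Q{\left(l \right)} = - 8 l$ ($Q{\left(l \right)} = 2 l \left(-4\right) = - 8 l$)
$\left(-20 - 19\right) 6 Q{\left(-4 \right)} = \left(-20 - 19\right) 6 \left(\left(-8\right) \left(-4\right)\right) = \left(-39\right) 6 \cdot 32 = \left(-234\right) 32 = -7488$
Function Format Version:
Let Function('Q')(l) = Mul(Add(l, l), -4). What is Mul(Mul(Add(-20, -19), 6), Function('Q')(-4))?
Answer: -7488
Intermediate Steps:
Function('Q')(l) = Mul(-8, l) (Function('Q')(l) = Mul(Mul(2, l), -4) = Mul(-8, l))
Mul(Mul(Add(-20, -19), 6), Function('Q')(-4)) = Mul(Mul(Add(-20, -19), 6), Mul(-8, -4)) = Mul(Mul(-39, 6), 32) = Mul(-234, 32) = -7488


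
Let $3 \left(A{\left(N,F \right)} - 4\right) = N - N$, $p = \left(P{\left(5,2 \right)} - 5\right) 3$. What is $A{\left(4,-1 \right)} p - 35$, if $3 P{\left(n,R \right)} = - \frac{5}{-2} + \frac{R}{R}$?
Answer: $-81$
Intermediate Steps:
$P{\left(n,R \right)} = \frac{7}{6}$ ($P{\left(n,R \right)} = \frac{- \frac{5}{-2} + \frac{R}{R}}{3} = \frac{\left(-5\right) \left(- \frac{1}{2}\right) + 1}{3} = \frac{\frac{5}{2} + 1}{3} = \frac{1}{3} \cdot \frac{7}{2} = \frac{7}{6}$)
$p = - \frac{23}{2}$ ($p = \left(\frac{7}{6} - 5\right) 3 = \left(- \frac{23}{6}\right) 3 = - \frac{23}{2} \approx -11.5$)
$A{\left(N,F \right)} = 4$ ($A{\left(N,F \right)} = 4 + \frac{N - N}{3} = 4 + \frac{1}{3} \cdot 0 = 4 + 0 = 4$)
$A{\left(4,-1 \right)} p - 35 = 4 \left(- \frac{23}{2}\right) - 35 = -46 - 35 = -81$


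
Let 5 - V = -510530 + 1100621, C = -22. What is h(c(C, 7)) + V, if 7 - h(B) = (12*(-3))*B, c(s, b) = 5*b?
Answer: -588819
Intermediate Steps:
h(B) = 7 + 36*B (h(B) = 7 - 12*(-3)*B = 7 - (-36)*B = 7 + 36*B)
V = -590086 (V = 5 - (-510530 + 1100621) = 5 - 1*590091 = 5 - 590091 = -590086)
h(c(C, 7)) + V = (7 + 36*(5*7)) - 590086 = (7 + 36*35) - 590086 = (7 + 1260) - 590086 = 1267 - 590086 = -588819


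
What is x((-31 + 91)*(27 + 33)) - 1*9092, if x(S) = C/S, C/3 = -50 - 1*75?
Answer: -436421/48 ≈ -9092.1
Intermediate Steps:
C = -375 (C = 3*(-50 - 1*75) = 3*(-50 - 75) = 3*(-125) = -375)
x(S) = -375/S
x((-31 + 91)*(27 + 33)) - 1*9092 = -375*1/((-31 + 91)*(27 + 33)) - 1*9092 = -375/(60*60) - 9092 = -375/3600 - 9092 = -375*1/3600 - 9092 = -5/48 - 9092 = -436421/48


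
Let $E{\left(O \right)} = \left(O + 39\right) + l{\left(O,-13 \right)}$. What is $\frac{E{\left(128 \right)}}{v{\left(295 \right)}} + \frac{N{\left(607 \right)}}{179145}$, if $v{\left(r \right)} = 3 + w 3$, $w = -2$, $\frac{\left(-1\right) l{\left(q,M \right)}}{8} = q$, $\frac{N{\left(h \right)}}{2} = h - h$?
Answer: $\frac{857}{3} \approx 285.67$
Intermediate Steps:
$N{\left(h \right)} = 0$ ($N{\left(h \right)} = 2 \left(h - h\right) = 2 \cdot 0 = 0$)
$l{\left(q,M \right)} = - 8 q$
$v{\left(r \right)} = -3$ ($v{\left(r \right)} = 3 - 6 = -3$)
$E{\left(O \right)} = 39 - 7 O$ ($E{\left(O \right)} = \left(O + 39\right) - 8 O = \left(39 + O\right) - 8 O = 39 - 7 O$)
$\frac{E{\left(128 \right)}}{v{\left(295 \right)}} + \frac{N{\left(607 \right)}}{179145} = \frac{39 - 896}{-3} + \frac{0}{179145} = \left(39 - 896\right) \left(- \frac{1}{3}\right) + 0 \cdot \frac{1}{179145} = \left(-857\right) \left(- \frac{1}{3}\right) + 0 = \frac{857}{3} + 0 = \frac{857}{3}$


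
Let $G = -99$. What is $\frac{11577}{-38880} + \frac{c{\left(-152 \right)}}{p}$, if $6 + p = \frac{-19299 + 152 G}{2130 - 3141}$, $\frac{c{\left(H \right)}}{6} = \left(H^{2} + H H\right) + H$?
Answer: $\frac{1206866627927}{122173920} \approx 9878.3$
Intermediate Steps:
$c{\left(H \right)} = 6 H + 12 H^{2}$ ($c{\left(H \right)} = 6 \left(\left(H^{2} + H H\right) + H\right) = 6 \left(\left(H^{2} + H^{2}\right) + H\right) = 6 \left(2 H^{2} + H\right) = 6 \left(H + 2 H^{2}\right) = 6 H + 12 H^{2}$)
$p = \frac{9427}{337}$ ($p = -6 + \frac{-19299 + 152 \left(-99\right)}{2130 - 3141} = -6 + \frac{-19299 - 15048}{2130 - 3141} = -6 - \frac{34347}{-1011} = -6 - - \frac{11449}{337} = -6 + \frac{11449}{337} = \frac{9427}{337} \approx 27.973$)
$\frac{11577}{-38880} + \frac{c{\left(-152 \right)}}{p} = \frac{11577}{-38880} + \frac{6 \left(-152\right) \left(1 + 2 \left(-152\right)\right)}{\frac{9427}{337}} = 11577 \left(- \frac{1}{38880}\right) + 6 \left(-152\right) \left(1 - 304\right) \frac{337}{9427} = - \frac{3859}{12960} + 6 \left(-152\right) \left(-303\right) \frac{337}{9427} = - \frac{3859}{12960} + 276336 \cdot \frac{337}{9427} = - \frac{3859}{12960} + \frac{93125232}{9427} = \frac{1206866627927}{122173920}$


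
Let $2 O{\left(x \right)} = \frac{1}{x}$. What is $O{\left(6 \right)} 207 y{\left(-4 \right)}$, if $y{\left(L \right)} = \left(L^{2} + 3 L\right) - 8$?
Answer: $-69$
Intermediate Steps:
$O{\left(x \right)} = \frac{1}{2 x}$
$y{\left(L \right)} = -8 + L^{2} + 3 L$
$O{\left(6 \right)} 207 y{\left(-4 \right)} = \frac{1}{2 \cdot 6} \cdot 207 \left(-8 + \left(-4\right)^{2} + 3 \left(-4\right)\right) = \frac{1}{2} \cdot \frac{1}{6} \cdot 207 \left(-8 + 16 - 12\right) = \frac{1}{12} \cdot 207 \left(-4\right) = \frac{69}{4} \left(-4\right) = -69$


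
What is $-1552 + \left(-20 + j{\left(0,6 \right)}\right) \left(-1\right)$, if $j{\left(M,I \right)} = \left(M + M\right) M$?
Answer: $-1532$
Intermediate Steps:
$j{\left(M,I \right)} = 2 M^{2}$ ($j{\left(M,I \right)} = 2 M M = 2 M^{2}$)
$-1552 + \left(-20 + j{\left(0,6 \right)}\right) \left(-1\right) = -1552 + \left(-20 + 2 \cdot 0^{2}\right) \left(-1\right) = -1552 + \left(-20 + 2 \cdot 0\right) \left(-1\right) = -1552 + \left(-20 + 0\right) \left(-1\right) = -1552 - -20 = -1552 + 20 = -1532$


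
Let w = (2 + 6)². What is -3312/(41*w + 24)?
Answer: -414/331 ≈ -1.2508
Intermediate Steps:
w = 64 (w = 8² = 64)
-3312/(41*w + 24) = -3312/(41*64 + 24) = -3312/(2624 + 24) = -3312/2648 = -3312*1/2648 = -414/331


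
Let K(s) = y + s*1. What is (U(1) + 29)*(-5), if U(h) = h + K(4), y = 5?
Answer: -195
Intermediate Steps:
K(s) = 5 + s (K(s) = 5 + s*1 = 5 + s)
U(h) = 9 + h (U(h) = h + (5 + 4) = h + 9 = 9 + h)
(U(1) + 29)*(-5) = ((9 + 1) + 29)*(-5) = (10 + 29)*(-5) = 39*(-5) = -195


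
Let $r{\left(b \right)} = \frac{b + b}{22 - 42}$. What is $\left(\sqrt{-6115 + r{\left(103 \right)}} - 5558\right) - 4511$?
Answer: $-10069 + \frac{i \sqrt{612530}}{10} \approx -10069.0 + 78.264 i$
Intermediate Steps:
$r{\left(b \right)} = - \frac{b}{10}$ ($r{\left(b \right)} = \frac{2 b}{-20} = 2 b \left(- \frac{1}{20}\right) = - \frac{b}{10}$)
$\left(\sqrt{-6115 + r{\left(103 \right)}} - 5558\right) - 4511 = \left(\sqrt{-6115 - \frac{103}{10}} - 5558\right) - 4511 = \left(\sqrt{- \frac{61253}{10}} - 5558\right) - 4511 = \left(\frac{i \sqrt{612530}}{10} - 5558\right) - 4511 = \left(-5558 + \frac{i \sqrt{612530}}{10}\right) - 4511 = -10069 + \frac{i \sqrt{612530}}{10}$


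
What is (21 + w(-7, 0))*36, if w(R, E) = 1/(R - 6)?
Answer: 9792/13 ≈ 753.23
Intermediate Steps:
w(R, E) = 1/(-6 + R)
(21 + w(-7, 0))*36 = (21 + 1/(-6 - 7))*36 = (21 + 1/(-13))*36 = (21 - 1/13)*36 = (272/13)*36 = 9792/13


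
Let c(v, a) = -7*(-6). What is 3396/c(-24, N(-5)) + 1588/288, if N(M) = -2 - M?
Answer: 43531/504 ≈ 86.371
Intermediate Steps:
c(v, a) = 42
3396/c(-24, N(-5)) + 1588/288 = 3396/42 + 1588/288 = 3396*(1/42) + 1588*(1/288) = 566/7 + 397/72 = 43531/504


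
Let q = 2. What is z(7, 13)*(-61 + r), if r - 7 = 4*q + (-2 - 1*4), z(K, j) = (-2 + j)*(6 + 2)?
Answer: -4576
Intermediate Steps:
z(K, j) = -16 + 8*j (z(K, j) = (-2 + j)*8 = -16 + 8*j)
r = 9 (r = 7 + (4*2 + (-2 - 1*4)) = 7 + (8 + (-2 - 4)) = 7 + (8 - 6) = 7 + 2 = 9)
z(7, 13)*(-61 + r) = (-16 + 8*13)*(-61 + 9) = (-16 + 104)*(-52) = 88*(-52) = -4576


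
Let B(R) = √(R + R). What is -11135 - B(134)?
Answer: -11135 - 2*√67 ≈ -11151.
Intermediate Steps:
B(R) = √2*√R (B(R) = √(2*R) = √2*√R)
-11135 - B(134) = -11135 - √2*√134 = -11135 - 2*√67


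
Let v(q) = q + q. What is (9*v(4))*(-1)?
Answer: -72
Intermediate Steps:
v(q) = 2*q
(9*v(4))*(-1) = (9*(2*4))*(-1) = (9*8)*(-1) = 72*(-1) = -72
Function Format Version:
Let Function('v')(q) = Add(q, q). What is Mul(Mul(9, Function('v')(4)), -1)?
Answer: -72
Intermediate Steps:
Function('v')(q) = Mul(2, q)
Mul(Mul(9, Function('v')(4)), -1) = Mul(Mul(9, Mul(2, 4)), -1) = Mul(Mul(9, 8), -1) = Mul(72, -1) = -72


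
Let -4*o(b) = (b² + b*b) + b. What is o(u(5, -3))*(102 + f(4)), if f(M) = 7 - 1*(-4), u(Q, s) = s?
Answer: -1695/4 ≈ -423.75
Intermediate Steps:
o(b) = -b²/2 - b/4 (o(b) = -((b² + b*b) + b)/4 = -((b² + b²) + b)/4 = -(2*b² + b)/4 = -(b + 2*b²)/4 = -b²/2 - b/4)
f(M) = 11 (f(M) = 7 + 4 = 11)
o(u(5, -3))*(102 + f(4)) = (-¼*(-3)*(1 + 2*(-3)))*(102 + 11) = -¼*(-3)*(1 - 6)*113 = -¼*(-3)*(-5)*113 = -15/4*113 = -1695/4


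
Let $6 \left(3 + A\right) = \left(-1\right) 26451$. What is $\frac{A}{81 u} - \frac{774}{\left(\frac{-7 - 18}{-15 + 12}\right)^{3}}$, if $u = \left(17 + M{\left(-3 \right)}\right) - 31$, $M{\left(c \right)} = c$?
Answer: $\frac{1574633}{843750} \approx 1.8662$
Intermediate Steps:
$A = - \frac{8823}{2}$ ($A = -3 + \frac{\left(-1\right) 26451}{6} = -3 + \frac{1}{6} \left(-26451\right) = -3 - \frac{8817}{2} = - \frac{8823}{2} \approx -4411.5$)
$u = -17$ ($u = \left(17 - 3\right) - 31 = 14 - 31 = -17$)
$\frac{A}{81 u} - \frac{774}{\left(\frac{-7 - 18}{-15 + 12}\right)^{3}} = - \frac{8823}{2 \cdot 81 \left(-17\right)} - \frac{774}{\left(\frac{-7 - 18}{-15 + 12}\right)^{3}} = - \frac{8823}{2 \left(-1377\right)} - \frac{774}{\left(- \frac{25}{-3}\right)^{3}} = \left(- \frac{8823}{2}\right) \left(- \frac{1}{1377}\right) - \frac{774}{\left(\left(-25\right) \left(- \frac{1}{3}\right)\right)^{3}} = \frac{173}{54} - \frac{774}{\left(\frac{25}{3}\right)^{3}} = \frac{173}{54} - \frac{774}{\frac{15625}{27}} = \frac{173}{54} - \frac{20898}{15625} = \frac{1574633}{843750}$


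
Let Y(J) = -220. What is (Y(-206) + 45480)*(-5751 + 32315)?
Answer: 1202286640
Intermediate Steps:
(Y(-206) + 45480)*(-5751 + 32315) = (-220 + 45480)*(-5751 + 32315) = 45260*26564 = 1202286640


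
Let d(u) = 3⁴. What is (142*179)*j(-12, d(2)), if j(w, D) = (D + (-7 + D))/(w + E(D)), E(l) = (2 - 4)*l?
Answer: -1969895/87 ≈ -22642.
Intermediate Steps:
d(u) = 81
E(l) = -2*l
j(w, D) = (-7 + 2*D)/(w - 2*D) (j(w, D) = (D + (-7 + D))/(w - 2*D) = (-7 + 2*D)/(w - 2*D))
(142*179)*j(-12, d(2)) = (142*179)*((7 - 2*81)/(-1*(-12) + 2*81)) = 25418*((7 - 162)/(12 + 162)) = 25418*(-155/174) = -1969895/87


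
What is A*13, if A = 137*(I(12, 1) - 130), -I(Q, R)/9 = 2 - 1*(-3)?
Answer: -311675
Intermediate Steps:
I(Q, R) = -45 (I(Q, R) = -9*(2 - 1*(-3)) = -9*(2 + 3) = -9*5 = -45)
A = -23975 (A = 137*(-45 - 130) = 137*(-175) = -23975)
A*13 = -23975*13 = -311675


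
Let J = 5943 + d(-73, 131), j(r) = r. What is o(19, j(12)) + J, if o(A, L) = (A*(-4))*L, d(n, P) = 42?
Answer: 5073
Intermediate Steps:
o(A, L) = -4*A*L (o(A, L) = (-4*A)*L = -4*A*L)
J = 5985 (J = 5943 + 42 = 5985)
o(19, j(12)) + J = -4*19*12 + 5985 = -912 + 5985 = 5073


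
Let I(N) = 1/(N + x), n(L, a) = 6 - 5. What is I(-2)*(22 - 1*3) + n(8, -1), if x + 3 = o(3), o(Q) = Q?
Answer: -17/2 ≈ -8.5000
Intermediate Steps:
x = 0 (x = -3 + 3 = 0)
n(L, a) = 1
I(N) = 1/N (I(N) = 1/(N + 0) = 1/N)
I(-2)*(22 - 1*3) + n(8, -1) = (22 - 1*3)/(-2) + 1 = -(22 - 3)/2 + 1 = -1/2*19 + 1 = -19/2 + 1 = -17/2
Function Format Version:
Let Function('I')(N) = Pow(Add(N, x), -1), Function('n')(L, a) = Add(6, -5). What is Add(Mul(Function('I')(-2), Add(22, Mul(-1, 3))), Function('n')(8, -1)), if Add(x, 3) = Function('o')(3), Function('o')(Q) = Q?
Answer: Rational(-17, 2) ≈ -8.5000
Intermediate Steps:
x = 0 (x = Add(-3, 3) = 0)
Function('n')(L, a) = 1
Function('I')(N) = Pow(N, -1) (Function('I')(N) = Pow(Add(N, 0), -1) = Pow(N, -1))
Add(Mul(Function('I')(-2), Add(22, Mul(-1, 3))), Function('n')(8, -1)) = Add(Mul(Pow(-2, -1), Add(22, Mul(-1, 3))), 1) = Add(Mul(Rational(-1, 2), Add(22, -3)), 1) = Add(Mul(Rational(-1, 2), 19), 1) = Add(Rational(-19, 2), 1) = Rational(-17, 2)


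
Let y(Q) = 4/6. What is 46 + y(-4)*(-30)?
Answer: 26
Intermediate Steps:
y(Q) = ⅔ (y(Q) = 4*(⅙) = ⅔)
46 + y(-4)*(-30) = 46 + (⅔)*(-30) = 46 - 20 = 26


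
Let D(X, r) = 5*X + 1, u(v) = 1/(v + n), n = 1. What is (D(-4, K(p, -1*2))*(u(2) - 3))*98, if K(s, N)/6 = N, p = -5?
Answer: 14896/3 ≈ 4965.3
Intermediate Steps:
K(s, N) = 6*N
u(v) = 1/(1 + v) (u(v) = 1/(v + 1) = 1/(1 + v))
D(X, r) = 1 + 5*X
(D(-4, K(p, -1*2))*(u(2) - 3))*98 = ((1 + 5*(-4))*(1/(1 + 2) - 3))*98 = ((1 - 20)*(1/3 - 3))*98 = -19*(1/3 - 3)*98 = -19*(-8/3)*98 = (152/3)*98 = 14896/3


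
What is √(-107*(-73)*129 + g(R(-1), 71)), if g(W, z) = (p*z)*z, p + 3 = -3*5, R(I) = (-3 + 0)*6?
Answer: √916881 ≈ 957.54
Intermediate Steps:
R(I) = -18 (R(I) = -3*6 = -18)
p = -18 (p = -3 - 3*5 = -3 - 15 = -18)
g(W, z) = -18*z² (g(W, z) = (-18*z)*z = -18*z²)
√(-107*(-73)*129 + g(R(-1), 71)) = √(-107*(-73)*129 - 18*71²) = √(7811*129 - 18*5041) = √(1007619 - 90738) = √916881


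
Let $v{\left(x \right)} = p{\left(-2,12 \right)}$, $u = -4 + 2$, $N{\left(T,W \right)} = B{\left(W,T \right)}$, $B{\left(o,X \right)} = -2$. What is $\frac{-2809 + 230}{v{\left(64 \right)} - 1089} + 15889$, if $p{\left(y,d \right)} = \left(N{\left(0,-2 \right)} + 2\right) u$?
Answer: $\frac{17305700}{1089} \approx 15891.0$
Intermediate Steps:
$N{\left(T,W \right)} = -2$
$u = -2$
$p{\left(y,d \right)} = 0$ ($p{\left(y,d \right)} = \left(-2 + 2\right) \left(-2\right) = 0 \left(-2\right) = 0$)
$v{\left(x \right)} = 0$
$\frac{-2809 + 230}{v{\left(64 \right)} - 1089} + 15889 = \frac{-2809 + 230}{0 - 1089} + 15889 = - \frac{2579}{-1089} + 15889 = \left(-2579\right) \left(- \frac{1}{1089}\right) + 15889 = \frac{2579}{1089} + 15889 = \frac{17305700}{1089}$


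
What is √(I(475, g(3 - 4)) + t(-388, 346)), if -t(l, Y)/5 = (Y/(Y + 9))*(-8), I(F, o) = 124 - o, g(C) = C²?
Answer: √816571/71 ≈ 12.727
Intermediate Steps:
t(l, Y) = 40*Y/(9 + Y) (t(l, Y) = -5*Y/(Y + 9)*(-8) = -5*Y/(9 + Y)*(-8) = -(-40)*Y/(9 + Y) = 40*Y/(9 + Y))
√(I(475, g(3 - 4)) + t(-388, 346)) = √((124 - (3 - 4)²) + 40*346/(9 + 346)) = √((124 - 1*(-1)²) + 40*346/355) = √((124 - 1*1) + 40*346*(1/355)) = √((124 - 1) + 2768/71) = √(123 + 2768/71) = √(11501/71) = √816571/71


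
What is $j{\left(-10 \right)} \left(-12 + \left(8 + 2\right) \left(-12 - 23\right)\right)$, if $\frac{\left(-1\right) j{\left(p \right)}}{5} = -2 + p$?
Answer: $-21720$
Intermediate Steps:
$j{\left(p \right)} = 10 - 5 p$ ($j{\left(p \right)} = - 5 \left(-2 + p\right) = 10 - 5 p$)
$j{\left(-10 \right)} \left(-12 + \left(8 + 2\right) \left(-12 - 23\right)\right) = \left(10 - -50\right) \left(-12 + \left(8 + 2\right) \left(-12 - 23\right)\right) = \left(10 + 50\right) \left(-12 + 10 \left(-35\right)\right) = 60 \left(-12 - 350\right) = 60 \left(-362\right) = -21720$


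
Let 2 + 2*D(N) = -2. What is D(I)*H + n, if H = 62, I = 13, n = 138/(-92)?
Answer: -251/2 ≈ -125.50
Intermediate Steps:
n = -3/2 (n = 138*(-1/92) = -3/2 ≈ -1.5000)
D(N) = -2 (D(N) = -1 + (½)*(-2) = -1 - 1 = -2)
D(I)*H + n = -2*62 - 3/2 = -124 - 3/2 = -251/2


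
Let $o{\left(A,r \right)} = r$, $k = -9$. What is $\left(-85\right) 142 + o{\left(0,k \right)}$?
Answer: $-12079$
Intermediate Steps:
$\left(-85\right) 142 + o{\left(0,k \right)} = \left(-85\right) 142 - 9 = -12070 - 9 = -12079$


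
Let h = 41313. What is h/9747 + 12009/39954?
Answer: 196407925/43270182 ≈ 4.5391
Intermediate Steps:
h/9747 + 12009/39954 = 41313/9747 + 12009/39954 = 41313*(1/9747) + 12009*(1/39954) = 13771/3249 + 4003/13318 = 196407925/43270182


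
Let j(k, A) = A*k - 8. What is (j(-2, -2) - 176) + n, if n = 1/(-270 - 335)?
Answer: -108901/605 ≈ -180.00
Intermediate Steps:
j(k, A) = -8 + A*k
n = -1/605 (n = 1/(-605) = -1/605 ≈ -0.0016529)
(j(-2, -2) - 176) + n = ((-8 - 2*(-2)) - 176) - 1/605 = ((-8 + 4) - 176) - 1/605 = (-4 - 176) - 1/605 = -180 - 1/605 = -108901/605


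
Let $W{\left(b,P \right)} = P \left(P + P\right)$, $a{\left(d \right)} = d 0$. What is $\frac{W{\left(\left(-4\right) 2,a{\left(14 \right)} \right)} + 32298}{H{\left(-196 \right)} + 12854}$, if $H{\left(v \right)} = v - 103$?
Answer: $\frac{10766}{4185} \approx 2.5725$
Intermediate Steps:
$a{\left(d \right)} = 0$
$H{\left(v \right)} = -103 + v$ ($H{\left(v \right)} = v - 103 = -103 + v$)
$W{\left(b,P \right)} = 2 P^{2}$ ($W{\left(b,P \right)} = P 2 P = 2 P^{2}$)
$\frac{W{\left(\left(-4\right) 2,a{\left(14 \right)} \right)} + 32298}{H{\left(-196 \right)} + 12854} = \frac{2 \cdot 0^{2} + 32298}{\left(-103 - 196\right) + 12854} = \frac{2 \cdot 0 + 32298}{-299 + 12854} = \frac{0 + 32298}{12555} = 32298 \cdot \frac{1}{12555} = \frac{10766}{4185}$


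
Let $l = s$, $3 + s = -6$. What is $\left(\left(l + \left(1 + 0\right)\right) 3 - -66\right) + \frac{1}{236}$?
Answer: $\frac{9913}{236} \approx 42.004$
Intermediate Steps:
$s = -9$ ($s = -3 - 6 = -9$)
$l = -9$
$\left(\left(l + \left(1 + 0\right)\right) 3 - -66\right) + \frac{1}{236} = \left(\left(-9 + \left(1 + 0\right)\right) 3 - -66\right) + \frac{1}{236} = \left(\left(-9 + 1\right) 3 + 66\right) + \frac{1}{236} = \left(\left(-8\right) 3 + 66\right) + \frac{1}{236} = \left(-24 + 66\right) + \frac{1}{236} = 42 + \frac{1}{236} = \frac{9913}{236}$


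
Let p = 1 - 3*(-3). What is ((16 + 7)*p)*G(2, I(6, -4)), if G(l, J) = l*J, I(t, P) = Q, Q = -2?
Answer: -920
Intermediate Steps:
I(t, P) = -2
p = 10 (p = 1 + 9 = 10)
G(l, J) = J*l
((16 + 7)*p)*G(2, I(6, -4)) = ((16 + 7)*10)*(-2*2) = (23*10)*(-4) = 230*(-4) = -920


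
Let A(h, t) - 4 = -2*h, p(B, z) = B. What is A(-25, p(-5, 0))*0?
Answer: 0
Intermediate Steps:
A(h, t) = 4 - 2*h
A(-25, p(-5, 0))*0 = (4 - 2*(-25))*0 = (4 + 50)*0 = 54*0 = 0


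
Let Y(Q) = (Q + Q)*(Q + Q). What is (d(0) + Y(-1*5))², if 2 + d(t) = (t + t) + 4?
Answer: 10404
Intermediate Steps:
Y(Q) = 4*Q² (Y(Q) = (2*Q)*(2*Q) = 4*Q²)
d(t) = 2 + 2*t (d(t) = -2 + ((t + t) + 4) = -2 + (2*t + 4) = -2 + (4 + 2*t) = 2 + 2*t)
(d(0) + Y(-1*5))² = ((2 + 2*0) + 4*(-1*5)²)² = ((2 + 0) + 4*(-5)²)² = (2 + 4*25)² = (2 + 100)² = 102² = 10404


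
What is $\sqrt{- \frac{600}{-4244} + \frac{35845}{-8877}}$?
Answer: $\frac{i \sqrt{345658792807515}}{9418497} \approx 1.974 i$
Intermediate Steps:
$\sqrt{- \frac{600}{-4244} + \frac{35845}{-8877}} = \sqrt{\left(-600\right) \left(- \frac{1}{4244}\right) + 35845 \left(- \frac{1}{8877}\right)} = \sqrt{\frac{150}{1061} - \frac{35845}{8877}} = \sqrt{- \frac{36699995}{9418497}} = \frac{i \sqrt{345658792807515}}{9418497}$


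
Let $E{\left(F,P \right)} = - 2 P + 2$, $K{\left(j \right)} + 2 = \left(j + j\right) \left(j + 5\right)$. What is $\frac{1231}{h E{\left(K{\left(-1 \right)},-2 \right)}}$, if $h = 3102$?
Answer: $\frac{1231}{18612} \approx 0.06614$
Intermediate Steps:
$K{\left(j \right)} = -2 + 2 j \left(5 + j\right)$ ($K{\left(j \right)} = -2 + \left(j + j\right) \left(j + 5\right) = -2 + 2 j \left(5 + j\right)$)
$E{\left(F,P \right)} = 2 - 2 P$
$\frac{1231}{h E{\left(K{\left(-1 \right)},-2 \right)}} = \frac{1231}{3102 \left(2 - -4\right)} = \frac{1231}{3102 \left(2 + 4\right)} = \frac{1231}{3102 \cdot 6} = \frac{1231}{18612}$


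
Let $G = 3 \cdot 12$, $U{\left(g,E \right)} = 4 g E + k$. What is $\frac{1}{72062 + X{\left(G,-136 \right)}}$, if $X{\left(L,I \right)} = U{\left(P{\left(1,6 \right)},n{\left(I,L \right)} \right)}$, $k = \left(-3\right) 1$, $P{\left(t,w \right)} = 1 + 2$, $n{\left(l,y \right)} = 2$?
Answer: $\frac{1}{72083} \approx 1.3873 \cdot 10^{-5}$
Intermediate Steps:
$P{\left(t,w \right)} = 3$
$k = -3$
$U{\left(g,E \right)} = -3 + 4 E g$ ($U{\left(g,E \right)} = 4 g E - 3 = 4 E g - 3 = -3 + 4 E g$)
$G = 36$
$X{\left(L,I \right)} = 21$ ($X{\left(L,I \right)} = -3 + 4 \cdot 2 \cdot 3 = -3 + 24 = 21$)
$\frac{1}{72062 + X{\left(G,-136 \right)}} = \frac{1}{72062 + 21} = \frac{1}{72083}$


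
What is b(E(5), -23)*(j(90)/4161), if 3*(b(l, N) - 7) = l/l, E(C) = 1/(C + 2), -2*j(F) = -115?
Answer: 1265/12483 ≈ 0.10134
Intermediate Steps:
j(F) = 115/2 (j(F) = -½*(-115) = 115/2)
E(C) = 1/(2 + C)
b(l, N) = 22/3 (b(l, N) = 7 + (l/l)/3 = 7 + (⅓)*1 = 7 + ⅓ = 22/3)
b(E(5), -23)*(j(90)/4161) = 22*((115/2)/4161)/3 = 22*((115/2)*(1/4161))/3 = (22/3)*(115/8322) = 1265/12483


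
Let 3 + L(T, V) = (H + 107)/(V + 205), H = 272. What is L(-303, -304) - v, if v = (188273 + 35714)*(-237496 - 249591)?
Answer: 10801014430355/99 ≈ 1.0910e+11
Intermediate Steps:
v = -109101155869 (v = 223987*(-487087) = -109101155869)
L(T, V) = -3 + 379/(205 + V) (L(T, V) = -3 + (272 + 107)/(V + 205) = -3 + 379/(205 + V))
L(-303, -304) - v = (-236 - 3*(-304))/(205 - 304) - 1*(-109101155869) = (-236 + 912)/(-99) + 109101155869 = -1/99*676 + 109101155869 = -676/99 + 109101155869 = 10801014430355/99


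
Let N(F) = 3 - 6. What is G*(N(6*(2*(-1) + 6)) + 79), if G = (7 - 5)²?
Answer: 304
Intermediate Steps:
G = 4 (G = 2² = 4)
N(F) = -3
G*(N(6*(2*(-1) + 6)) + 79) = 4*(-3 + 79) = 4*76 = 304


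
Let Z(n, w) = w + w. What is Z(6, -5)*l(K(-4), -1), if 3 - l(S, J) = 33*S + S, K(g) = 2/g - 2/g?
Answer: -30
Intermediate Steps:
K(g) = 0
Z(n, w) = 2*w
l(S, J) = 3 - 34*S (l(S, J) = 3 - (33*S + S) = 3 - 34*S)
Z(6, -5)*l(K(-4), -1) = (2*(-5))*(3 - 34*0) = -10*(3 + 0) = -10*3 = -30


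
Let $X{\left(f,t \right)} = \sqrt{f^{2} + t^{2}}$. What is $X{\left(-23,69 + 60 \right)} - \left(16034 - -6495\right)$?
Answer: $-22529 + \sqrt{17170} \approx -22398.0$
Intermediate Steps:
$X{\left(-23,69 + 60 \right)} - \left(16034 - -6495\right) = \sqrt{\left(-23\right)^{2} + \left(69 + 60\right)^{2}} - \left(16034 - -6495\right) = \sqrt{529 + 129^{2}} - \left(16034 + 6495\right) = \sqrt{529 + 16641} - 22529 = \sqrt{17170} - 22529 = -22529 + \sqrt{17170}$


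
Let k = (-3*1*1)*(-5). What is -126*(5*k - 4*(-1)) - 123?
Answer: -10077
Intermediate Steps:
k = 15 (k = -3*1*(-5) = -3*(-5) = 15)
-126*(5*k - 4*(-1)) - 123 = -126*(5*15 - 4*(-1)) - 123 = -126*(75 + 4) - 123 = -126*79 - 123 = -9954 - 123 = -10077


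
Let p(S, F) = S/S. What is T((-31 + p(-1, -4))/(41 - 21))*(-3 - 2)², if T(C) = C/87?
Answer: -25/58 ≈ -0.43103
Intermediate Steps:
p(S, F) = 1
T(C) = C/87 (T(C) = C*(1/87) = C/87)
T((-31 + p(-1, -4))/(41 - 21))*(-3 - 2)² = (((-31 + 1)/(41 - 21))/87)*(-3 - 2)² = ((-30/20)/87)*(-5)² = ((-30*1/20)/87)*25 = ((1/87)*(-3/2))*25 = -1/58*25 = -25/58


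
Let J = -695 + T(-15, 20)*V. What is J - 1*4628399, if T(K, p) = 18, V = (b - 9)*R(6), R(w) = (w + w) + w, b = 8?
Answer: -4629418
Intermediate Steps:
R(w) = 3*w (R(w) = 2*w + w = 3*w)
V = -18 (V = (8 - 9)*(3*6) = -1*18 = -18)
J = -1019 (J = -695 + 18*(-18) = -695 - 324 = -1019)
J - 1*4628399 = -1019 - 1*4628399 = -1019 - 4628399 = -4629418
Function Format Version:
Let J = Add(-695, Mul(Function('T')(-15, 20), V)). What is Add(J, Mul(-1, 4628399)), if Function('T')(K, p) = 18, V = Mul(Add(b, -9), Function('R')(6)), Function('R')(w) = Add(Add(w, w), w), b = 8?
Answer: -4629418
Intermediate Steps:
Function('R')(w) = Mul(3, w) (Function('R')(w) = Add(Mul(2, w), w) = Mul(3, w))
V = -18 (V = Mul(Add(8, -9), Mul(3, 6)) = Mul(-1, 18) = -18)
J = -1019 (J = Add(-695, Mul(18, -18)) = Add(-695, -324) = -1019)
Add(J, Mul(-1, 4628399)) = Add(-1019, Mul(-1, 4628399)) = Add(-1019, -4628399) = -4629418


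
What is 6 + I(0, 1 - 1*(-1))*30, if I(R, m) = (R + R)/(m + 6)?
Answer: 6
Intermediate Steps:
I(R, m) = 2*R/(6 + m) (I(R, m) = (2*R)/(6 + m) = 2*R/(6 + m))
6 + I(0, 1 - 1*(-1))*30 = 6 + (2*0/(6 + (1 - 1*(-1))))*30 = 6 + (2*0/(6 + (1 + 1)))*30 = 6 + (2*0/(6 + 2))*30 = 6 + (2*0/8)*30 = 6 + (2*0*(1/8))*30 = 6 + 0*30 = 6 + 0 = 6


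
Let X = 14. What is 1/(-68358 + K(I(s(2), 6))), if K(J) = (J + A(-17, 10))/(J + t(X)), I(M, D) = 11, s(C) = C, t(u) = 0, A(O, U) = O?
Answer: -11/751944 ≈ -1.4629e-5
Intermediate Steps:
K(J) = (-17 + J)/J (K(J) = (J - 17)/(J + 0) = (-17 + J)/J)
1/(-68358 + K(I(s(2), 6))) = 1/(-68358 + (-17 + 11)/11) = 1/(-68358 + (1/11)*(-6)) = 1/(-68358 - 6/11) = 1/(-751944/11) = -11/751944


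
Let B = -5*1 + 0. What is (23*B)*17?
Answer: -1955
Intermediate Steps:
B = -5 (B = -5 + 0 = -5)
(23*B)*17 = (23*(-5))*17 = -115*17 = -1955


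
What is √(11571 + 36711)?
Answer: √48282 ≈ 219.73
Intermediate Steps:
√(11571 + 36711) = √48282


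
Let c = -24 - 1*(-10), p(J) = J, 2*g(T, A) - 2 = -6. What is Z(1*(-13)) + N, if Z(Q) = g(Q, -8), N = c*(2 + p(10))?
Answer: -170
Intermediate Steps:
g(T, A) = -2 (g(T, A) = 1 + (1/2)*(-6) = 1 - 3 = -2)
c = -14 (c = -24 + 10 = -14)
N = -168 (N = -14*(2 + 10) = -14*12 = -168)
Z(Q) = -2
Z(1*(-13)) + N = -2 - 168 = -170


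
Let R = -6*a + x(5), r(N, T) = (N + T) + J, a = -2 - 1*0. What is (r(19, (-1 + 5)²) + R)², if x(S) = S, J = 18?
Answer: 4900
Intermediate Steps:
a = -2 (a = -2 + 0 = -2)
r(N, T) = 18 + N + T (r(N, T) = (N + T) + 18 = 18 + N + T)
R = 17 (R = -6*(-2) + 5 = 12 + 5 = 17)
(r(19, (-1 + 5)²) + R)² = ((18 + 19 + (-1 + 5)²) + 17)² = ((18 + 19 + 4²) + 17)² = ((18 + 19 + 16) + 17)² = (53 + 17)² = 70² = 4900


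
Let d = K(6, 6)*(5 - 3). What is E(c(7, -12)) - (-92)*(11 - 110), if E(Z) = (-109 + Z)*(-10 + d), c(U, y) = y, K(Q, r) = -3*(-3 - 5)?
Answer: -13706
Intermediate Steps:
K(Q, r) = 24 (K(Q, r) = -3*(-8) = 24)
d = 48 (d = 24*(5 - 3) = 24*2 = 48)
E(Z) = -4142 + 38*Z (E(Z) = (-109 + Z)*(-10 + 48) = (-109 + Z)*38 = -4142 + 38*Z)
E(c(7, -12)) - (-92)*(11 - 110) = (-4142 + 38*(-12)) - (-92)*(11 - 110) = (-4142 - 456) - (-92)*(-99) = -4598 - 1*9108 = -4598 - 9108 = -13706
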